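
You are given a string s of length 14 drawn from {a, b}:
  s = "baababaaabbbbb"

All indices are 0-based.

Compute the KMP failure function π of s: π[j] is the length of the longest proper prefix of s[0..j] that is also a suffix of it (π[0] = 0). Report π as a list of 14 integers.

[0, 0, 0, 1, 2, 1, 2, 3, 0, 1, 1, 1, 1, 1]

π[0] = 0
j=1 s[j]='a': π[1]=0 (border '')
j=2 s[j]='a': π[2]=0 (border '')
j=3 s[j]='b': π[3]=1 (border 'b')
j=4 s[j]='a': π[4]=2 (border 'ba')
j=5 s[j]='b': k: 2→0; π[5]=1 (border 'b')
j=6 s[j]='a': π[6]=2 (border 'ba')
j=7 s[j]='a': π[7]=3 (border 'baa')
j=8 s[j]='a': k: 3→0; π[8]=0 (border '')
j=9 s[j]='b': π[9]=1 (border 'b')
j=10 s[j]='b': k: 1→0; π[10]=1 (border 'b')
j=11 s[j]='b': k: 1→0; π[11]=1 (border 'b')
j=12 s[j]='b': k: 1→0; π[12]=1 (border 'b')
j=13 s[j]='b': k: 1→0; π[13]=1 (border 'b')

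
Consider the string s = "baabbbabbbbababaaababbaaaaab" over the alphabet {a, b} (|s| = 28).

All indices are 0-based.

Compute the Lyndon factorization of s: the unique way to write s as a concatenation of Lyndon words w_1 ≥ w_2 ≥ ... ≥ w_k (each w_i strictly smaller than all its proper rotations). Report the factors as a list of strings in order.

emit factor 1: 'b' (i=0, period=1)
emit factor 2: 'aabbbabbbbabab' (i=1, period=14)
emit factor 3: 'aaababb' (i=15, period=7)
emit factor 4: 'aaaaab' (i=22, period=6)

["b", "aabbbabbbbabab", "aaababb", "aaaaab"]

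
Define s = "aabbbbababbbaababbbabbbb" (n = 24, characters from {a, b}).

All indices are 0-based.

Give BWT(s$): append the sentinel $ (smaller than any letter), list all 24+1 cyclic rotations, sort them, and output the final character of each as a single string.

bb$babbbabbbaabbbbbbabaaa

rank  rotation                   last
    0  $aabbbbababbbaababbbabbbb  b
    1  aababbbabbbb$aabbbbababbb  b
    2  aabbbbababbbaababbbabbbb$  $
    3  ababbbaababbbabbbb$aabbbb  b
    4  ababbbabbbb$aabbbbababbba  a
    5  abbbaababbbabbbb$aabbbbab  b
    6  abbbabbbb$aabbbbababbbaab  b
    7  abbbb$aabbbbababbbaababbb  b
    8  abbbbababbbaababbbabbbb$a  a
    9  b$aabbbbababbbaababbbabbb  b
   10  baababbbabbbb$aabbbbababb  b
   11  bababbbaababbbabbbb$aabbb  b
   12  babbbaababbbabbbb$aabbbba  a
   13  babbbabbbb$aabbbbababbbaa  a
   14  babbbb$aabbbbababbbaababb  b
   15  bb$aabbbbababbbaababbbabb  b
   16  bbaababbbabbbb$aabbbbabab  b
   17  bbababbbaababbbabbbb$aabb  b
   18  bbabbbb$aabbbbababbbaabab  b
   19  bbb$aabbbbababbbaababbbab  b
   20  bbbaababbbabbbb$aabbbbaba  a
   21  bbbababbbaababbbabbbb$aab  b
   22  bbbabbbb$aabbbbababbbaaba  a
   23  bbbb$aabbbbababbbaababbba  a
   24  bbbbababbbaababbbabbbb$aa  a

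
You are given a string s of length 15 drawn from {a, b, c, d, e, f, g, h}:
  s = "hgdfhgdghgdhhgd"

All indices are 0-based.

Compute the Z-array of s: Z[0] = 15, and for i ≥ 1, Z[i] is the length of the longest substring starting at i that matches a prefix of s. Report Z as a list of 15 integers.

[15, 0, 0, 0, 3, 0, 0, 0, 3, 0, 0, 1, 3, 0, 0]

Z[0]=15
i=1: fresh scan; Z[1]=0
i=2: fresh scan; Z[2]=0
i=3: fresh scan; Z[3]=0
i=4: fresh scan; Z[4]=3 scan→box=[4,7)
i=5: min(r-i=2, Z[1]=0)=0; Z[5]=0
i=6: min(r-i=1, Z[2]=0)=0; Z[6]=0
i=7: fresh scan; Z[7]=0
i=8: fresh scan; Z[8]=3 scan→box=[8,11)
i=9: min(r-i=2, Z[1]=0)=0; Z[9]=0
i=10: min(r-i=1, Z[2]=0)=0; Z[10]=0
i=11: fresh scan; Z[11]=1 scan→box=[11,12)
i=12: fresh scan; Z[12]=3 scan→box=[12,15)
i=13: min(r-i=2, Z[1]=0)=0; Z[13]=0
i=14: min(r-i=1, Z[2]=0)=0; Z[14]=0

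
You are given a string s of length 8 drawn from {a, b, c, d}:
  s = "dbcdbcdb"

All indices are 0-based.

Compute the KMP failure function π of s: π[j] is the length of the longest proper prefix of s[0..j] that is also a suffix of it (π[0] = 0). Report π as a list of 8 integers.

[0, 0, 0, 1, 2, 3, 4, 5]

π[0] = 0
j=1 s[j]='b': π[1]=0 (border '')
j=2 s[j]='c': π[2]=0 (border '')
j=3 s[j]='d': π[3]=1 (border 'd')
j=4 s[j]='b': π[4]=2 (border 'db')
j=5 s[j]='c': π[5]=3 (border 'dbc')
j=6 s[j]='d': π[6]=4 (border 'dbcd')
j=7 s[j]='b': π[7]=5 (border 'dbcdb')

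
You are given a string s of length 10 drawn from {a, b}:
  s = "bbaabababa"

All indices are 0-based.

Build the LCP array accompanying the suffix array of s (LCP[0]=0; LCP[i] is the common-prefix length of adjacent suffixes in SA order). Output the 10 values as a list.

sorted suffixes:
  #0 SA[0]=9  'a'
  #1 SA[1]=2  'aabababa'
  #2 SA[2]=7  'aba'
  #3 SA[3]=5  'ababa'
  #4 SA[4]=3  'abababa'
  #5 SA[5]=8  'ba'
  #6 SA[6]=1  'baabababa'
  #7 SA[7]=6  'baba'
  #8 SA[8]=4  'bababa'
  #9 SA[9]=0  'bbaabababa'

SA = [9, 2, 7, 5, 3, 8, 1, 6, 4, 0]
i: (SA[i-1],SA[i]) lcp shared
  1: (9,2) 1 'a'
  2: (2,7) 1 'a'
  3: (7,5) 3 'aba'
  4: (5,3) 5 'ababa'
  5: (3,8) 0 ''
  6: (8,1) 2 'ba'
  7: (1,6) 2 'ba'
  8: (6,4) 4 'baba'
  9: (4,0) 1 'b'

[0, 1, 1, 3, 5, 0, 2, 2, 4, 1]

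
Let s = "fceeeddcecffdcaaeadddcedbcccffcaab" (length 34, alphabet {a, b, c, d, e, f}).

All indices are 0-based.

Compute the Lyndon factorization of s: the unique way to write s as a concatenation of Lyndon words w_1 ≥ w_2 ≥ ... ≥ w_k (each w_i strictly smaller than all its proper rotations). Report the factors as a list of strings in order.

["f", "ceeedd", "cecffd", "c", "aaeadddcedbcccffc", "aab"]

emit factor 1: 'f' (i=0, period=1)
emit factor 2: 'ceeedd' (i=1, period=6)
emit factor 3: 'cecffd' (i=7, period=6)
emit factor 4: 'c' (i=13, period=1)
emit factor 5: 'aaeadddcedbcccffc' (i=14, period=17)
emit factor 6: 'aab' (i=31, period=3)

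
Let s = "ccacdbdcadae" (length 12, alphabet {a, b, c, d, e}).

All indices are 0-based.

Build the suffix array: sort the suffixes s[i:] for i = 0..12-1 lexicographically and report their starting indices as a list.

rank | idx | suffix
   0 |   2 | acdbdcadae
   1 |   8 | adae
   2 |  10 | ae
   3 |   5 | bdcadae
   4 |   1 | cacdbdcadae
   5 |   7 | cadae
   6 |   0 | ccacdbdcadae
   7 |   3 | cdbdcadae
   8 |   9 | dae
   9 |   4 | dbdcadae
  10 |   6 | dcadae
  11 |  11 | e

[2, 8, 10, 5, 1, 7, 0, 3, 9, 4, 6, 11]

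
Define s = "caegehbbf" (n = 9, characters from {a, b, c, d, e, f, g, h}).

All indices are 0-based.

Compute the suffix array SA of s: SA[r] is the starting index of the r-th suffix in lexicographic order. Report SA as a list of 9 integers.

rank→(start, suffix):
  0 → (1, 'aegehbbf')
  1 → (6, 'bbf')
  2 → (7, 'bf')
  3 → (0, 'caegehbbf')
  4 → (2, 'egehbbf')
  5 → (4, 'ehbbf')
  6 → (8, 'f')
  7 → (3, 'gehbbf')
  8 → (5, 'hbbf')

[1, 6, 7, 0, 2, 4, 8, 3, 5]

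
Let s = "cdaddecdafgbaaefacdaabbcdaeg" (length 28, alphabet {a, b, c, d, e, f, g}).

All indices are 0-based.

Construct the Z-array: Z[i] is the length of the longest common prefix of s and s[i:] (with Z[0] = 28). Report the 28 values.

[28, 0, 0, 0, 0, 0, 3, 0, 0, 0, 0, 0, 0, 0, 0, 0, 0, 3, 0, 0, 0, 0, 0, 3, 0, 0, 0, 0]

Z[0]=28
i=1: fresh scan; Z[1]=0
i=2: fresh scan; Z[2]=0
i=3: fresh scan; Z[3]=0
i=4: fresh scan; Z[4]=0
i=5: fresh scan; Z[5]=0
i=6: fresh scan; Z[6]=3 scan→box=[6,9)
i=7: min(r-i=2, Z[1]=0)=0; Z[7]=0
i=8: min(r-i=1, Z[2]=0)=0; Z[8]=0
i=9: fresh scan; Z[9]=0
i=10: fresh scan; Z[10]=0
i=11: fresh scan; Z[11]=0
i=12: fresh scan; Z[12]=0
i=13: fresh scan; Z[13]=0
i=14: fresh scan; Z[14]=0
i=15: fresh scan; Z[15]=0
i=16: fresh scan; Z[16]=0
i=17: fresh scan; Z[17]=3 scan→box=[17,20)
i=18: min(r-i=2, Z[1]=0)=0; Z[18]=0
i=19: min(r-i=1, Z[2]=0)=0; Z[19]=0
i=20: fresh scan; Z[20]=0
i=21: fresh scan; Z[21]=0
i=22: fresh scan; Z[22]=0
i=23: fresh scan; Z[23]=3 scan→box=[23,26)
i=24: min(r-i=2, Z[1]=0)=0; Z[24]=0
i=25: min(r-i=1, Z[2]=0)=0; Z[25]=0
i=26: fresh scan; Z[26]=0
i=27: fresh scan; Z[27]=0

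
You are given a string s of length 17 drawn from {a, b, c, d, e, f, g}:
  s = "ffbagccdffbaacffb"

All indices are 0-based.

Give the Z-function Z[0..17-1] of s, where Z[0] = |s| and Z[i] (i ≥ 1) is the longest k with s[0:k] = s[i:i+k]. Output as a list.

[17, 1, 0, 0, 0, 0, 0, 0, 4, 1, 0, 0, 0, 0, 3, 1, 0]

Z[0]=17
i=1: outside box; Z[1]=1 scan→box=[1,2)
i=2: outside box; Z[2]=0
i=3: outside box; Z[3]=0
i=4: outside box; Z[4]=0
i=5: outside box; Z[5]=0
i=6: outside box; Z[6]=0
i=7: outside box; Z[7]=0
i=8: outside box; Z[8]=4 scan→box=[8,12)
i=9: min(r-i=3, Z[1]=1)=1; Z[9]=1
i=10: min(r-i=2, Z[2]=0)=0; Z[10]=0
i=11: min(r-i=1, Z[3]=0)=0; Z[11]=0
i=12: outside box; Z[12]=0
i=13: outside box; Z[13]=0
i=14: outside box; Z[14]=3 scan→box=[14,17)
i=15: min(r-i=2, Z[1]=1)=1; Z[15]=1
i=16: min(r-i=1, Z[2]=0)=0; Z[16]=0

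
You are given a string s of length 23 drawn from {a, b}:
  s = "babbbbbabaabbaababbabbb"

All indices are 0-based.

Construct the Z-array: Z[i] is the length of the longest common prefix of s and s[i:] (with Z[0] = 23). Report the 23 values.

[23, 0, 1, 1, 1, 1, 3, 0, 2, 0, 0, 1, 2, 0, 0, 4, 0, 1, 5, 0, 1, 1, 1]

Z[0]=23
i=1: fresh scan; Z[1]=0
i=2: fresh scan; Z[2]=1 grow→box=[2,3)
i=3: fresh scan; Z[3]=1 grow→box=[3,4)
i=4: fresh scan; Z[4]=1 grow→box=[4,5)
i=5: fresh scan; Z[5]=1 grow→box=[5,6)
i=6: fresh scan; Z[6]=3 grow→box=[6,9)
i=7: min(r-i=2, Z[1]=0)=0; Z[7]=0
i=8: min(r-i=1, Z[2]=1)=1; Z[8]=2 grow→box=[8,10)
i=9: min(r-i=1, Z[1]=0)=0; Z[9]=0
i=10: fresh scan; Z[10]=0
i=11: fresh scan; Z[11]=1 grow→box=[11,12)
i=12: fresh scan; Z[12]=2 grow→box=[12,14)
i=13: min(r-i=1, Z[1]=0)=0; Z[13]=0
i=14: fresh scan; Z[14]=0
i=15: fresh scan; Z[15]=4 grow→box=[15,19)
i=16: min(r-i=3, Z[1]=0)=0; Z[16]=0
i=17: min(r-i=2, Z[2]=1)=1; Z[17]=1
i=18: min(r-i=1, Z[3]=1)=1; Z[18]=5 grow→box=[18,23)
i=19: min(r-i=4, Z[1]=0)=0; Z[19]=0
i=20: min(r-i=3, Z[2]=1)=1; Z[20]=1
i=21: min(r-i=2, Z[3]=1)=1; Z[21]=1
i=22: min(r-i=1, Z[4]=1)=1; Z[22]=1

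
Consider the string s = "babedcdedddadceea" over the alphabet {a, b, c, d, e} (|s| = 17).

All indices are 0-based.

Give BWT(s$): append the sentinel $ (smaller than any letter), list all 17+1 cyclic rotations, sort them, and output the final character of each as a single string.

aebd$adddeadecebdc

rank  rotation            last
    0  $babedcdedddadceea  a
    1  a$babedcdedddadcee  e
    2  abedcdedddadceea$b  b
    3  adceea$babedcdeddd  d
    4  babedcdedddadceea$  $
    5  bedcdedddadceea$ba  a
    6  cdedddadceea$babed  d
    7  ceea$babedcdedddad  d
    8  dadceea$babedcdedd  d
    9  dcdedddadceea$babe  e
   10  dceea$babedcdeddda  a
   11  ddadceea$babedcded  d
   12  dddadceea$babedcde  e
   13  dedddadceea$babedc  c
   14  ea$babedcdedddadce  e
   15  edcdedddadceea$bab  b
   16  edddadceea$babedcd  d
   17  eea$babedcdedddadc  c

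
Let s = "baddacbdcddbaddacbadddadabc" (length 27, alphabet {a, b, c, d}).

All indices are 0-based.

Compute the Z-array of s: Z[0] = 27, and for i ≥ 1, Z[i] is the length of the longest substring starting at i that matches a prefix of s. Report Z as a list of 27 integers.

Z[0]=27
i=1: outside box; Z[1]=0
i=2: outside box; Z[2]=0
i=3: outside box; Z[3]=0
i=4: outside box; Z[4]=0
i=5: outside box; Z[5]=0
i=6: outside box; Z[6]=1 grow→box=[6,7)
i=7: outside box; Z[7]=0
i=8: outside box; Z[8]=0
i=9: outside box; Z[9]=0
i=10: outside box; Z[10]=0
i=11: outside box; Z[11]=7 grow→box=[11,18)
i=12: min(r-i=6, Z[1]=0)=0; Z[12]=0
i=13: min(r-i=5, Z[2]=0)=0; Z[13]=0
i=14: min(r-i=4, Z[3]=0)=0; Z[14]=0
i=15: min(r-i=3, Z[4]=0)=0; Z[15]=0
i=16: min(r-i=2, Z[5]=0)=0; Z[16]=0
i=17: min(r-i=1, Z[6]=1)=1; Z[17]=4 grow→box=[17,21)
i=18: min(r-i=3, Z[1]=0)=0; Z[18]=0
i=19: min(r-i=2, Z[2]=0)=0; Z[19]=0
i=20: min(r-i=1, Z[3]=0)=0; Z[20]=0
i=21: outside box; Z[21]=0
i=22: outside box; Z[22]=0
i=23: outside box; Z[23]=0
i=24: outside box; Z[24]=0
i=25: outside box; Z[25]=1 grow→box=[25,26)
i=26: outside box; Z[26]=0

[27, 0, 0, 0, 0, 0, 1, 0, 0, 0, 0, 7, 0, 0, 0, 0, 0, 4, 0, 0, 0, 0, 0, 0, 0, 1, 0]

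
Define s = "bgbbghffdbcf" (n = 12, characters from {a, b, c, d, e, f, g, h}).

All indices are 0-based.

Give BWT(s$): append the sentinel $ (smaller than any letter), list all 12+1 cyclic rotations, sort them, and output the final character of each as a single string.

rank  rotation       last
    0  $bgbbghffdbcf  f
    1  bbghffdbcf$bg  g
    2  bcf$bgbbghffd  d
    3  bgbbghffdbcf$  $
    4  bghffdbcf$bgb  b
    5  cf$bgbbghffdb  b
    6  dbcf$bgbbghff  f
    7  f$bgbbghffdbc  c
    8  fdbcf$bgbbghf  f
    9  ffdbcf$bgbbgh  h
   10  gbbghffdbcf$b  b
   11  ghffdbcf$bgbb  b
   12  hffdbcf$bgbbg  g

fgd$bbfcfhbbg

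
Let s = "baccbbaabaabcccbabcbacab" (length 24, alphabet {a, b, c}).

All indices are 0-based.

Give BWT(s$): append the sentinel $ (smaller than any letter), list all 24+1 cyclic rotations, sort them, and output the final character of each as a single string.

rank  rotation                   last
    0  $baccbbaabaabcccbabcbacab  b
    1  aabaabcccbabcbacab$baccbb  b
    2  aabcccbabcbacab$baccbbaab  b
    3  ab$baccbbaabaabcccbabcbac  c
    4  abaabcccbabcbacab$baccbba  a
    5  abcbacab$baccbbaabaabcccb  b
    6  abcccbabcbacab$baccbbaaba  a
    7  acab$baccbbaabaabcccbabcb  b
    8  accbbaabaabcccbabcbacab$b  b
    9  b$baccbbaabaabcccbabcbaca  a
   10  baabaabcccbabcbacab$baccb  b
   11  baabcccbabcbacab$baccbbaa  a
   12  babcbacab$baccbbaabaabccc  c
   13  bacab$baccbbaabaabcccbabc  c
   14  baccbbaabaabcccbabcbacab$  $
   15  bbaabaabcccbabcbacab$bacc  c
   16  bcbacab$baccbbaabaabcccba  a
   17  bcccbabcbacab$baccbbaabaa  a
   18  cab$baccbbaabaabcccbabcba  a
   19  cbabcbacab$baccbbaabaabcc  c
   20  cbacab$baccbbaabaabcccbab  b
   21  cbbaabaabcccbabcbacab$bac  c
   22  ccbabcbacab$baccbbaabaabc  c
   23  ccbbaabaabcccbabcbacab$ba  a
   24  cccbabcbacab$baccbbaabaab  b

bbbcababbabacc$caaacbccab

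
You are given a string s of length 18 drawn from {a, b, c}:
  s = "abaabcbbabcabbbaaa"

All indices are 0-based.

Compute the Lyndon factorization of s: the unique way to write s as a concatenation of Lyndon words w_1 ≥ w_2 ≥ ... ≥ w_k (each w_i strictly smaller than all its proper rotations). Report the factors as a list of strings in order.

["ab", "aabcbbabcabbb", "a", "a", "a"]

emit factor 1: 'ab' (i=0, period=2)
emit factor 2: 'aabcbbabcabbb' (i=2, period=13)
emit factor 3: 'a' (i=15, period=1)
emit factor 4: 'a' (i=16, period=1)
emit factor 5: 'a' (i=17, period=1)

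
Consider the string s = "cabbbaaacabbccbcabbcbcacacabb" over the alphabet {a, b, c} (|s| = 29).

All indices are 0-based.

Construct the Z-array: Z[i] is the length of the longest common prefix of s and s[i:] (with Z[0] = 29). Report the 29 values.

Z[0]=29
i=1: fresh scan; Z[1]=0
i=2: fresh scan; Z[2]=0
i=3: fresh scan; Z[3]=0
i=4: fresh scan; Z[4]=0
i=5: fresh scan; Z[5]=0
i=6: fresh scan; Z[6]=0
i=7: fresh scan; Z[7]=0
i=8: fresh scan; Z[8]=4 grow→box=[8,12)
i=9: min(r-i=3, Z[1]=0)=0; Z[9]=0
i=10: min(r-i=2, Z[2]=0)=0; Z[10]=0
i=11: min(r-i=1, Z[3]=0)=0; Z[11]=0
i=12: fresh scan; Z[12]=1 grow→box=[12,13)
i=13: fresh scan; Z[13]=1 grow→box=[13,14)
i=14: fresh scan; Z[14]=0
i=15: fresh scan; Z[15]=4 grow→box=[15,19)
i=16: min(r-i=3, Z[1]=0)=0; Z[16]=0
i=17: min(r-i=2, Z[2]=0)=0; Z[17]=0
i=18: min(r-i=1, Z[3]=0)=0; Z[18]=0
i=19: fresh scan; Z[19]=1 grow→box=[19,20)
i=20: fresh scan; Z[20]=0
i=21: fresh scan; Z[21]=2 grow→box=[21,23)
i=22: min(r-i=1, Z[1]=0)=0; Z[22]=0
i=23: fresh scan; Z[23]=2 grow→box=[23,25)
i=24: min(r-i=1, Z[1]=0)=0; Z[24]=0
i=25: fresh scan; Z[25]=4 grow→box=[25,29)
i=26: min(r-i=3, Z[1]=0)=0; Z[26]=0
i=27: min(r-i=2, Z[2]=0)=0; Z[27]=0
i=28: min(r-i=1, Z[3]=0)=0; Z[28]=0

[29, 0, 0, 0, 0, 0, 0, 0, 4, 0, 0, 0, 1, 1, 0, 4, 0, 0, 0, 1, 0, 2, 0, 2, 0, 4, 0, 0, 0]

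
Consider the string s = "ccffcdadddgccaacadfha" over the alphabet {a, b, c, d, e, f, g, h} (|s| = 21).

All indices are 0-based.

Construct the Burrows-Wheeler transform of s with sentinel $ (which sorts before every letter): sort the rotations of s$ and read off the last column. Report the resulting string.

ahcadccag$fccadadfcddf

rank  rotation                last
    0  $ccffcdadddgccaacadfha  a
    1  a$ccffcdadddgccaacadfh  h
    2  aacadfha$ccffcdadddgcc  c
    3  acadfha$ccffcdadddgcca  a
    4  adddgccaacadfha$ccffcd  d
    5  adfha$ccffcdadddgccaac  c
    6  caacadfha$ccffcdadddgc  c
    7  cadfha$ccffcdadddgccaa  a
    8  ccaacadfha$ccffcdadddg  g
    9  ccffcdadddgccaacadfha$  $
   10  cdadddgccaacadfha$ccff  f
   11  cffcdadddgccaacadfha$c  c
   12  dadddgccaacadfha$ccffc  c
   13  dddgccaacadfha$ccffcda  a
   14  ddgccaacadfha$ccffcdad  d
   15  dfha$ccffcdadddgccaaca  a
   16  dgccaacadfha$ccffcdadd  d
   17  fcdadddgccaacadfha$ccf  f
   18  ffcdadddgccaacadfha$cc  c
   19  fha$ccffcdadddgccaacad  d
   20  gccaacadfha$ccffcdaddd  d
   21  ha$ccffcdadddgccaacadf  f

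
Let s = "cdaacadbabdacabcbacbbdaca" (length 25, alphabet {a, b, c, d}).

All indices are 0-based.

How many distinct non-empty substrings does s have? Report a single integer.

rank→(start, suffix):
  0 → (24, 'a')
  1 → (2, 'aacadbabdacabcbacbbdaca')
  2 → (13, 'abcbacbbdaca')
  3 → (8, 'abdacabcbacbbdaca')
  4 → (22, 'aca')
  5 → (11, 'acabcbacbbdaca')
  6 → (3, 'acadbabdacabcbacbbdaca')
  7 → (17, 'acbbdaca')
  8 → (5, 'adbabdacabcbacbbdaca')
  9 → (7, 'babdacabcbacbbdaca')
  10 → (16, 'bacbbdaca')
  11 → (19, 'bbdaca')
  12 → (14, 'bcbacbbdaca')
  13 → (20, 'bdaca')
  14 → (9, 'bdacabcbacbbdaca')
  15 → (23, 'ca')
  16 → (12, 'cabcbacbbdaca')
  17 → (4, 'cadbabdacabcbacbbdaca')
  18 → (15, 'cbacbbdaca')
  19 → (18, 'cbbdaca')
  20 → (0, 'cdaacadbabdacabcbacbbdaca')
  21 → (1, 'daacadbabdacabcbacbbdaca')
  22 → (21, 'daca')
  23 → (10, 'dacabcbacbbdaca')
  24 → (6, 'dbabdacabcbacbbdaca')

SA = [24, 2, 13, 8, 22, 11, 3, 17, 5, 7, 16, 19, 14, 20, 9, 23, 12, 4, 15, 18, 0, 1, 21, 10, 6]
i: (SA[i-1],SA[i]) lcp shared
  1: (24,2) 1 'a'
  2: (2,13) 1 'a'
  3: (13,8) 2 'ab'
  4: (8,22) 1 'a'
  5: (22,11) 3 'aca'
  6: (11,3) 3 'aca'
  7: (3,17) 2 'ac'
  8: (17,5) 1 'a'
  9: (5,7) 0 ''
  10: (7,16) 2 'ba'
  11: (16,19) 1 'b'
  12: (19,14) 1 'b'
  13: (14,20) 1 'b'
  14: (20,9) 5 'bdaca'
  15: (9,23) 0 ''
  16: (23,12) 2 'ca'
  17: (12,4) 2 'ca'
  18: (4,15) 1 'c'
  19: (15,18) 2 'cb'
  20: (18,0) 1 'c'
  21: (0,1) 0 ''
  22: (1,21) 2 'da'
  23: (21,10) 4 'daca'
  24: (10,6) 1 'd'

n(n+1)/2 = 25·26/2 = 325
Σ LCP = 0 + 1 + 1 + 2 + 1 + 3 + 3 + 2 + 1 + 0 + 2 + 1 + 1 + 1 + 5 + 0 + 2 + 2 + 1 + 2 + 1 + 0 + 2 + 4 + 1 = 39
distinct = 325 − 39 = 286

286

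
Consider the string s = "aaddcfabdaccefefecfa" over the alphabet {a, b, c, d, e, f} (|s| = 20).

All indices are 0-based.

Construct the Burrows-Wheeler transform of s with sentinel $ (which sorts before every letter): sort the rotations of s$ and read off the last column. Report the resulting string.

af$fdaaacedbdaffcccee

rank  rotation               last
    0  $aaddcfabdaccefefecfa  a
    1  a$aaddcfabdaccefefecf  f
    2  aaddcfabdaccefefecfa$  $
    3  abdaccefefecfa$aaddcf  f
    4  accefefecfa$aaddcfabd  d
    5  addcfabdaccefefecfa$a  a
    6  bdaccefefecfa$aaddcfa  a
    7  ccefefecfa$aaddcfabda  a
    8  cefefecfa$aaddcfabdac  c
    9  cfa$aaddcfabdaccefefe  e
   10  cfabdaccefefecfa$aadd  d
   11  daccefefecfa$aaddcfab  b
   12  dcfabdaccefefecfa$aad  d
   13  ddcfabdaccefefecfa$aa  a
   14  ecfa$aaddcfabdaccefef  f
   15  efecfa$aaddcfabdaccef  f
   16  efefecfa$aaddcfabdacc  c
   17  fa$aaddcfabdaccefefec  c
   18  fabdaccefefecfa$aaddc  c
   19  fecfa$aaddcfabdaccefe  e
   20  fefecfa$aaddcfabdacce  e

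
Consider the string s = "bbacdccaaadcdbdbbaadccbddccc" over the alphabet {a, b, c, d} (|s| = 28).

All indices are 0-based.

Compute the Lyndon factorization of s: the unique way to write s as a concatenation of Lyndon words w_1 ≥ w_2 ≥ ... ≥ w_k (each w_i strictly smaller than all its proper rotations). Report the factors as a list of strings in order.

emit factor 1: 'b' (i=0, period=1)
emit factor 2: 'b' (i=1, period=1)
emit factor 3: 'acdcc' (i=2, period=5)
emit factor 4: 'aaadcdbdbbaadccbddccc' (i=7, period=21)

["b", "b", "acdcc", "aaadcdbdbbaadccbddccc"]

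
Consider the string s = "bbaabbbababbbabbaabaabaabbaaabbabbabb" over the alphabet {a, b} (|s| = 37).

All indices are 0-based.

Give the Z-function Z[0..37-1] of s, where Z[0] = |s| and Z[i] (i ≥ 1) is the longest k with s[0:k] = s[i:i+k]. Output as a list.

Z[0]=37
i=1: fresh scan; Z[1]=1 scan→box=[1,2)
i=2: fresh scan; Z[2]=0
i=3: fresh scan; Z[3]=0
i=4: fresh scan; Z[4]=2 scan→box=[4,6)
i=5: min(r-i=1, Z[1]=1)=1; Z[5]=3 scan→box=[5,8)
i=6: min(r-i=2, Z[1]=1)=1; Z[6]=1
i=7: min(r-i=1, Z[2]=0)=0; Z[7]=0
i=8: fresh scan; Z[8]=1 scan→box=[8,9)
i=9: fresh scan; Z[9]=0
i=10: fresh scan; Z[10]=2 scan→box=[10,12)
i=11: min(r-i=1, Z[1]=1)=1; Z[11]=3 scan→box=[11,14)
i=12: min(r-i=2, Z[1]=1)=1; Z[12]=1
i=13: min(r-i=1, Z[2]=0)=0; Z[13]=0
i=14: fresh scan; Z[14]=5 scan→box=[14,19)
i=15: min(r-i=4, Z[1]=1)=1; Z[15]=1
i=16: min(r-i=3, Z[2]=0)=0; Z[16]=0
i=17: min(r-i=2, Z[3]=0)=0; Z[17]=0
i=18: min(r-i=1, Z[4]=2)=1; Z[18]=1
i=19: fresh scan; Z[19]=0
i=20: fresh scan; Z[20]=0
i=21: fresh scan; Z[21]=1 scan→box=[21,22)
i=22: fresh scan; Z[22]=0
i=23: fresh scan; Z[23]=0
i=24: fresh scan; Z[24]=4 scan→box=[24,28)
i=25: min(r-i=3, Z[1]=1)=1; Z[25]=1
i=26: min(r-i=2, Z[2]=0)=0; Z[26]=0
i=27: min(r-i=1, Z[3]=0)=0; Z[27]=0
i=28: fresh scan; Z[28]=0
i=29: fresh scan; Z[29]=3 scan→box=[29,32)
i=30: min(r-i=2, Z[1]=1)=1; Z[30]=1
i=31: min(r-i=1, Z[2]=0)=0; Z[31]=0
i=32: fresh scan; Z[32]=3 scan→box=[32,35)
i=33: min(r-i=2, Z[1]=1)=1; Z[33]=1
i=34: min(r-i=1, Z[2]=0)=0; Z[34]=0
i=35: fresh scan; Z[35]=2 scan→box=[35,37)
i=36: min(r-i=1, Z[1]=1)=1; Z[36]=1

[37, 1, 0, 0, 2, 3, 1, 0, 1, 0, 2, 3, 1, 0, 5, 1, 0, 0, 1, 0, 0, 1, 0, 0, 4, 1, 0, 0, 0, 3, 1, 0, 3, 1, 0, 2, 1]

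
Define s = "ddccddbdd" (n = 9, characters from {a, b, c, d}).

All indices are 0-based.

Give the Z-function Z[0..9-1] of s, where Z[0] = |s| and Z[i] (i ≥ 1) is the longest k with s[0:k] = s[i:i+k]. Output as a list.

Z[0]=9
i=1: outside box; Z[1]=1 extend→box=[1,2)
i=2: outside box; Z[2]=0
i=3: outside box; Z[3]=0
i=4: outside box; Z[4]=2 extend→box=[4,6)
i=5: min(r-i=1, Z[1]=1)=1; Z[5]=1
i=6: outside box; Z[6]=0
i=7: outside box; Z[7]=2 extend→box=[7,9)
i=8: min(r-i=1, Z[1]=1)=1; Z[8]=1

[9, 1, 0, 0, 2, 1, 0, 2, 1]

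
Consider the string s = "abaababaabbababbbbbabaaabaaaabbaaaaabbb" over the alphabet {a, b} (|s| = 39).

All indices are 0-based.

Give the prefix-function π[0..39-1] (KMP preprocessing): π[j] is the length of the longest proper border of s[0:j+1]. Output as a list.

[0, 0, 1, 1, 2, 3, 2, 3, 4, 5, 0, 1, 2, 3, 2, 0, 0, 0, 0, 1, 2, 3, 4, 1, 2, 3, 4, 1, 1, 2, 0, 1, 1, 1, 1, 1, 2, 0, 0]

π[0] = 0
j=1 s[j]='b': π[1]=0 (border '')
j=2 s[j]='a': π[2]=1 (border 'a')
j=3 s[j]='a': k: 1→0; π[3]=1 (border 'a')
j=4 s[j]='b': π[4]=2 (border 'ab')
j=5 s[j]='a': π[5]=3 (border 'aba')
j=6 s[j]='b': k: 3→1; π[6]=2 (border 'ab')
j=7 s[j]='a': π[7]=3 (border 'aba')
j=8 s[j]='a': π[8]=4 (border 'abaa')
j=9 s[j]='b': π[9]=5 (border 'abaab')
j=10 s[j]='b': k: 5→2→0; π[10]=0 (border '')
j=11 s[j]='a': π[11]=1 (border 'a')
j=12 s[j]='b': π[12]=2 (border 'ab')
j=13 s[j]='a': π[13]=3 (border 'aba')
j=14 s[j]='b': k: 3→1; π[14]=2 (border 'ab')
j=15 s[j]='b': k: 2→0; π[15]=0 (border '')
j=16 s[j]='b': π[16]=0 (border '')
j=17 s[j]='b': π[17]=0 (border '')
j=18 s[j]='b': π[18]=0 (border '')
j=19 s[j]='a': π[19]=1 (border 'a')
j=20 s[j]='b': π[20]=2 (border 'ab')
j=21 s[j]='a': π[21]=3 (border 'aba')
j=22 s[j]='a': π[22]=4 (border 'abaa')
j=23 s[j]='a': k: 4→1→0; π[23]=1 (border 'a')
j=24 s[j]='b': π[24]=2 (border 'ab')
j=25 s[j]='a': π[25]=3 (border 'aba')
j=26 s[j]='a': π[26]=4 (border 'abaa')
j=27 s[j]='a': k: 4→1→0; π[27]=1 (border 'a')
j=28 s[j]='a': k: 1→0; π[28]=1 (border 'a')
j=29 s[j]='b': π[29]=2 (border 'ab')
j=30 s[j]='b': k: 2→0; π[30]=0 (border '')
j=31 s[j]='a': π[31]=1 (border 'a')
j=32 s[j]='a': k: 1→0; π[32]=1 (border 'a')
j=33 s[j]='a': k: 1→0; π[33]=1 (border 'a')
j=34 s[j]='a': k: 1→0; π[34]=1 (border 'a')
j=35 s[j]='a': k: 1→0; π[35]=1 (border 'a')
j=36 s[j]='b': π[36]=2 (border 'ab')
j=37 s[j]='b': k: 2→0; π[37]=0 (border '')
j=38 s[j]='b': π[38]=0 (border '')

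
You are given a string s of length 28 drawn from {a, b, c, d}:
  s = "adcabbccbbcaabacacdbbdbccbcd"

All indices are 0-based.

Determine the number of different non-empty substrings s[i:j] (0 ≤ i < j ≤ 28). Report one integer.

sorted suffixes:
  #0 SA[0]=11  'aabacacdbbdbccbcd'
  #1 SA[1]=12  'abacacdbbdbccbcd'
  #2 SA[2]=3  'abbccbbcaabacacdbbdbccbcd'
  #3 SA[3]=14  'acacdbbdbccbcd'
  #4 SA[4]=16  'acdbbdbccbcd'
  #5 SA[5]=0  'adcabbccbbcaabacacdbbdbccbcd'
  #6 SA[6]=13  'bacacdbbdbccbcd'
  #7 SA[7]=8  'bbcaabacacdbbdbccbcd'
  #8 SA[8]=4  'bbccbbcaabacacdbbdbccbcd'
  #9 SA[9]=19  'bbdbccbcd'
  #10 SA[10]=9  'bcaabacacdbbdbccbcd'
  #11 SA[11]=5  'bccbbcaabacacdbbdbccbcd'
  #12 SA[12]=22  'bccbcd'
  #13 SA[13]=25  'bcd'
  #14 SA[14]=20  'bdbccbcd'
  #15 SA[15]=10  'caabacacdbbdbccbcd'
  #16 SA[16]=2  'cabbccbbcaabacacdbbdbccbcd'
  #17 SA[17]=15  'cacdbbdbccbcd'
  #18 SA[18]=7  'cbbcaabacacdbbdbccbcd'
  #19 SA[19]=24  'cbcd'
  #20 SA[20]=6  'ccbbcaabacacdbbdbccbcd'
  #21 SA[21]=23  'ccbcd'
  #22 SA[22]=26  'cd'
  #23 SA[23]=17  'cdbbdbccbcd'
  #24 SA[24]=27  'd'
  #25 SA[25]=18  'dbbdbccbcd'
  #26 SA[26]=21  'dbccbcd'
  #27 SA[27]=1  'dcabbccbbcaabacacdbbdbccbcd'

SA = [11, 12, 3, 14, 16, 0, 13, 8, 4, 19, 9, 5, 22, 25, 20, 10, 2, 15, 7, 24, 6, 23, 26, 17, 27, 18, 21, 1]
[i] adj suffixes → lcp
  [1] 11/12 → 1 ('a')
  [2] 12/3 → 2 ('ab')
  [3] 3/14 → 1 ('a')
  [4] 14/16 → 2 ('ac')
  [5] 16/0 → 1 ('a')
  [6] 0/13 → 0 ('')
  [7] 13/8 → 1 ('b')
  [8] 8/4 → 3 ('bbc')
  [9] 4/19 → 2 ('bb')
  [10] 19/9 → 1 ('b')
  [11] 9/5 → 2 ('bc')
  [12] 5/22 → 4 ('bccb')
  [13] 22/25 → 2 ('bc')
  [14] 25/20 → 1 ('b')
  [15] 20/10 → 0 ('')
  [16] 10/2 → 2 ('ca')
  [17] 2/15 → 2 ('ca')
  [18] 15/7 → 1 ('c')
  [19] 7/24 → 2 ('cb')
  [20] 24/6 → 1 ('c')
  [21] 6/23 → 3 ('ccb')
  [22] 23/26 → 1 ('c')
  [23] 26/17 → 2 ('cd')
  [24] 17/27 → 0 ('')
  [25] 27/18 → 1 ('d')
  [26] 18/21 → 2 ('db')
  [27] 21/1 → 1 ('d')

n(n+1)/2 = 28·29/2 = 406
Σ LCP = 0 + 1 + 2 + 1 + 2 + 1 + 0 + 1 + 3 + 2 + 1 + 2 + 4 + 2 + 1 + 0 + 2 + 2 + 1 + 2 + 1 + 3 + 1 + 2 + 0 + 1 + 2 + 1 = 41
distinct = 406 − 41 = 365

365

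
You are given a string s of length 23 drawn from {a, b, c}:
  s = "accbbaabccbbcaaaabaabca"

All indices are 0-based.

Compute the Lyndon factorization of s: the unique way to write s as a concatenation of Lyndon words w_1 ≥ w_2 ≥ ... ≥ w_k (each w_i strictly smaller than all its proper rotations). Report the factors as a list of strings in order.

emit factor 1: 'accbb' (i=0, period=5)
emit factor 2: 'aabccbbc' (i=5, period=8)
emit factor 3: 'aaaabaabc' (i=13, period=9)
emit factor 4: 'a' (i=22, period=1)

["accbb", "aabccbbc", "aaaabaabc", "a"]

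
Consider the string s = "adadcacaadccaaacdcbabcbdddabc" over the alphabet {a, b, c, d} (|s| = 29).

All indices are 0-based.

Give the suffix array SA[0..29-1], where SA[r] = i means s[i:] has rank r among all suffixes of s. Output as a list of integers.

[12, 13, 7, 26, 19, 5, 14, 0, 2, 8, 18, 27, 20, 22, 28, 11, 6, 4, 17, 21, 10, 15, 25, 1, 3, 16, 9, 24, 23]

rank→(start, suffix):
  0 → (12, 'aaacdcbabcbdddabc')
  1 → (13, 'aacdcbabcbdddabc')
  2 → (7, 'aadccaaacdcbabcbdddabc')
  3 → (26, 'abc')
  4 → (19, 'abcbdddabc')
  5 → (5, 'acaadccaaacdcbabcbdddabc')
  6 → (14, 'acdcbabcbdddabc')
  7 → (0, 'adadcacaadccaaacdcbabcbdddabc')
  8 → (2, 'adcacaadccaaacdcbabcbdddabc')
  9 → (8, 'adccaaacdcbabcbdddabc')
  10 → (18, 'babcbdddabc')
  11 → (27, 'bc')
  12 → (20, 'bcbdddabc')
  13 → (22, 'bdddabc')
  14 → (28, 'c')
  15 → (11, 'caaacdcbabcbdddabc')
  16 → (6, 'caadccaaacdcbabcbdddabc')
  17 → (4, 'cacaadccaaacdcbabcbdddabc')
  18 → (17, 'cbabcbdddabc')
  19 → (21, 'cbdddabc')
  20 → (10, 'ccaaacdcbabcbdddabc')
  21 → (15, 'cdcbabcbdddabc')
  22 → (25, 'dabc')
  23 → (1, 'dadcacaadccaaacdcbabcbdddabc')
  24 → (3, 'dcacaadccaaacdcbabcbdddabc')
  25 → (16, 'dcbabcbdddabc')
  26 → (9, 'dccaaacdcbabcbdddabc')
  27 → (24, 'ddabc')
  28 → (23, 'dddabc')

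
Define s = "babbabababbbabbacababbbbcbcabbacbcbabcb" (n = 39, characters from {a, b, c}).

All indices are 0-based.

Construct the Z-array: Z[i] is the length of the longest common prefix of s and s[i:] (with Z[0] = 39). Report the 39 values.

[39, 0, 1, 3, 0, 3, 0, 4, 0, 1, 1, 5, 0, 1, 2, 0, 0, 0, 4, 0, 1, 1, 1, 1, 0, 1, 0, 0, 1, 2, 0, 0, 1, 0, 3, 0, 1, 0, 1]

Z[0]=39
i=1: fresh scan; Z[1]=0
i=2: fresh scan; Z[2]=1 extend→box=[2,3)
i=3: fresh scan; Z[3]=3 extend→box=[3,6)
i=4: min(r-i=2, Z[1]=0)=0; Z[4]=0
i=5: min(r-i=1, Z[2]=1)=1; Z[5]=3 extend→box=[5,8)
i=6: min(r-i=2, Z[1]=0)=0; Z[6]=0
i=7: min(r-i=1, Z[2]=1)=1; Z[7]=4 extend→box=[7,11)
i=8: min(r-i=3, Z[1]=0)=0; Z[8]=0
i=9: min(r-i=2, Z[2]=1)=1; Z[9]=1
i=10: min(r-i=1, Z[3]=3)=1; Z[10]=1
i=11: fresh scan; Z[11]=5 extend→box=[11,16)
i=12: min(r-i=4, Z[1]=0)=0; Z[12]=0
i=13: min(r-i=3, Z[2]=1)=1; Z[13]=1
i=14: min(r-i=2, Z[3]=3)=2; Z[14]=2
i=15: min(r-i=1, Z[4]=0)=0; Z[15]=0
i=16: fresh scan; Z[16]=0
i=17: fresh scan; Z[17]=0
i=18: fresh scan; Z[18]=4 extend→box=[18,22)
i=19: min(r-i=3, Z[1]=0)=0; Z[19]=0
i=20: min(r-i=2, Z[2]=1)=1; Z[20]=1
i=21: min(r-i=1, Z[3]=3)=1; Z[21]=1
i=22: fresh scan; Z[22]=1 extend→box=[22,23)
i=23: fresh scan; Z[23]=1 extend→box=[23,24)
i=24: fresh scan; Z[24]=0
i=25: fresh scan; Z[25]=1 extend→box=[25,26)
i=26: fresh scan; Z[26]=0
i=27: fresh scan; Z[27]=0
i=28: fresh scan; Z[28]=1 extend→box=[28,29)
i=29: fresh scan; Z[29]=2 extend→box=[29,31)
i=30: min(r-i=1, Z[1]=0)=0; Z[30]=0
i=31: fresh scan; Z[31]=0
i=32: fresh scan; Z[32]=1 extend→box=[32,33)
i=33: fresh scan; Z[33]=0
i=34: fresh scan; Z[34]=3 extend→box=[34,37)
i=35: min(r-i=2, Z[1]=0)=0; Z[35]=0
i=36: min(r-i=1, Z[2]=1)=1; Z[36]=1
i=37: fresh scan; Z[37]=0
i=38: fresh scan; Z[38]=1 extend→box=[38,39)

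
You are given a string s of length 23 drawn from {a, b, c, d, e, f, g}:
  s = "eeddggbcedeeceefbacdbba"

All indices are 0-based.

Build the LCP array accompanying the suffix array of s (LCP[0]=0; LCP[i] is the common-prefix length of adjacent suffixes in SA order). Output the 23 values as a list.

sorted suffixes:
  #0 SA[0]=22  'a'
  #1 SA[1]=17  'acdbba'
  #2 SA[2]=21  'ba'
  #3 SA[3]=16  'bacdbba'
  #4 SA[4]=20  'bba'
  #5 SA[5]=6  'bcedeeceefbacdbba'
  #6 SA[6]=18  'cdbba'
  #7 SA[7]=7  'cedeeceefbacdbba'
  #8 SA[8]=12  'ceefbacdbba'
  #9 SA[9]=19  'dbba'
  #10 SA[10]=2  'ddggbcedeeceefbacdbba'
  #11 SA[11]=9  'deeceefbacdbba'
  #12 SA[12]=3  'dggbcedeeceefbacdbba'
  #13 SA[13]=11  'eceefbacdbba'
  #14 SA[14]=1  'eddggbcedeeceefbacdbba'
  #15 SA[15]=8  'edeeceefbacdbba'
  #16 SA[16]=10  'eeceefbacdbba'
  #17 SA[17]=0  'eeddggbcedeeceefbacdbba'
  #18 SA[18]=13  'eefbacdbba'
  #19 SA[19]=14  'efbacdbba'
  #20 SA[20]=15  'fbacdbba'
  #21 SA[21]=5  'gbcedeeceefbacdbba'
  #22 SA[22]=4  'ggbcedeeceefbacdbba'

SA = [22, 17, 21, 16, 20, 6, 18, 7, 12, 19, 2, 9, 3, 11, 1, 8, 10, 0, 13, 14, 15, 5, 4]
i: (SA[i-1],SA[i]) lcp shared
  1: (22,17) 1 'a'
  2: (17,21) 0 ''
  3: (21,16) 2 'ba'
  4: (16,20) 1 'b'
  5: (20,6) 1 'b'
  6: (6,18) 0 ''
  7: (18,7) 1 'c'
  8: (7,12) 2 'ce'
  9: (12,19) 0 ''
  10: (19,2) 1 'd'
  11: (2,9) 1 'd'
  12: (9,3) 1 'd'
  13: (3,11) 0 ''
  14: (11,1) 1 'e'
  15: (1,8) 2 'ed'
  16: (8,10) 1 'e'
  17: (10,0) 2 'ee'
  18: (0,13) 2 'ee'
  19: (13,14) 1 'e'
  20: (14,15) 0 ''
  21: (15,5) 0 ''
  22: (5,4) 1 'g'

[0, 1, 0, 2, 1, 1, 0, 1, 2, 0, 1, 1, 1, 0, 1, 2, 1, 2, 2, 1, 0, 0, 1]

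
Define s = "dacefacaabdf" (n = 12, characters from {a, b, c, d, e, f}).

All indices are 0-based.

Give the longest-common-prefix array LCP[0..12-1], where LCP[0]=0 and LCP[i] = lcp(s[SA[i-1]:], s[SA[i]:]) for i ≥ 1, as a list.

[0, 1, 1, 2, 0, 0, 1, 0, 1, 0, 0, 1]

rank | idx | suffix
   0 |   7 | aabdf
   1 |   8 | abdf
   2 |   5 | acaabdf
   3 |   1 | acefacaabdf
   4 |   9 | bdf
   5 |   6 | caabdf
   6 |   2 | cefacaabdf
   7 |   0 | dacefacaabdf
   8 |  10 | df
   9 |   3 | efacaabdf
  10 |  11 | f
  11 |   4 | facaabdf

SA = [7, 8, 5, 1, 9, 6, 2, 0, 10, 3, 11, 4]
[i] adj suffixes → lcp
  [1] 7/8 → 1 ('a')
  [2] 8/5 → 1 ('a')
  [3] 5/1 → 2 ('ac')
  [4] 1/9 → 0 ('')
  [5] 9/6 → 0 ('')
  [6] 6/2 → 1 ('c')
  [7] 2/0 → 0 ('')
  [8] 0/10 → 1 ('d')
  [9] 10/3 → 0 ('')
  [10] 3/11 → 0 ('')
  [11] 11/4 → 1 ('f')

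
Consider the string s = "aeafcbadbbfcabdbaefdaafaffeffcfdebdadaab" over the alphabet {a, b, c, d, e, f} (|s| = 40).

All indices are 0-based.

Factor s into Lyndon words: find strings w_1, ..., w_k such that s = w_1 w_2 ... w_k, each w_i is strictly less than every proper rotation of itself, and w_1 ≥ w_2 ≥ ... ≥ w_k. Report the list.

emit factor 1: 'aeafcb' (i=0, period=6)
emit factor 2: 'adbbfc' (i=6, period=6)
emit factor 3: 'abdbaefd' (i=12, period=8)
emit factor 4: 'aafaffeffcfdebdad' (i=20, period=17)
emit factor 5: 'aab' (i=37, period=3)

["aeafcb", "adbbfc", "abdbaefd", "aafaffeffcfdebdad", "aab"]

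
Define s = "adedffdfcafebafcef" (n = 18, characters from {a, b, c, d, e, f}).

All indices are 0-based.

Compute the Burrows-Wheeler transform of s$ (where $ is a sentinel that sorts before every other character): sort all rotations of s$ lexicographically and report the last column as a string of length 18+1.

f$bceffafefdcedafad

rank  rotation             last
    0  $adedffdfcafebafcef  f
    1  adedffdfcafebafcef$  $
    2  afcef$adedffdfcafeb  b
    3  afebafcef$adedffdfc  c
    4  bafcef$adedffdfcafe  e
    5  cafebafcef$adedffdf  f
    6  cef$adedffdfcafebaf  f
    7  dedffdfcafebafcef$a  a
    8  dfcafebafcef$adedff  f
    9  dffdfcafebafcef$ade  e
   10  ebafcef$adedffdfcaf  f
   11  edffdfcafebafcef$ad  d
   12  ef$adedffdfcafebafc  c
   13  f$adedffdfcafebafce  e
   14  fcafebafcef$adedffd  d
   15  fcef$adedffdfcafeba  a
   16  fdfcafebafcef$adedf  f
   17  febafcef$adedffdfca  a
   18  ffdfcafebafcef$aded  d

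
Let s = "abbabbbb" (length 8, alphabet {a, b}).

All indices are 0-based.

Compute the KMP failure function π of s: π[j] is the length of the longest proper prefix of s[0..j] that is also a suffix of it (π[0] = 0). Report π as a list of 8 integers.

[0, 0, 0, 1, 2, 3, 0, 0]

π[0] = 0
j=1 s[j]='b': π[1]=0 (border '')
j=2 s[j]='b': π[2]=0 (border '')
j=3 s[j]='a': π[3]=1 (border 'a')
j=4 s[j]='b': π[4]=2 (border 'ab')
j=5 s[j]='b': π[5]=3 (border 'abb')
j=6 s[j]='b': k: 3→0; π[6]=0 (border '')
j=7 s[j]='b': π[7]=0 (border '')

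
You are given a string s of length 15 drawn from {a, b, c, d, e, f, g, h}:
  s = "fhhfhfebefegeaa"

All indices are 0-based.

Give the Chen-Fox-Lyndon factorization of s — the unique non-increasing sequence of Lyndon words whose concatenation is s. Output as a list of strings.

["fhh", "fh", "f", "e", "befege", "a", "a"]

emit factor 1: 'fhh' (i=0, period=3)
emit factor 2: 'fh' (i=3, period=2)
emit factor 3: 'f' (i=5, period=1)
emit factor 4: 'e' (i=6, period=1)
emit factor 5: 'befege' (i=7, period=6)
emit factor 6: 'a' (i=13, period=1)
emit factor 7: 'a' (i=14, period=1)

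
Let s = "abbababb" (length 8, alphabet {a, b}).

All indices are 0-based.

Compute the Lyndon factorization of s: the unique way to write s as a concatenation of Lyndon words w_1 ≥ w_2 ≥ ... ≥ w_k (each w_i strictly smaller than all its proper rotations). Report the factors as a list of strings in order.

emit factor 1: 'abb' (i=0, period=3)
emit factor 2: 'ababb' (i=3, period=5)

["abb", "ababb"]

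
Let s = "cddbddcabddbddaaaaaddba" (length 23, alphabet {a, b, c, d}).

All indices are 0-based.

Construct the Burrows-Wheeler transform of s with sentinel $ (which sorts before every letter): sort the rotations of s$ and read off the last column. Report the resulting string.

abdaaacaddadd$dddddbabcb

rank  rotation                  last
    0  $cddbddcabddbddaaaaaddba  a
    1  a$cddbddcabddbddaaaaaddb  b
    2  aaaaaddba$cddbddcabddbdd  d
    3  aaaaddba$cddbddcabddbdda  a
    4  aaaddba$cddbddcabddbddaa  a
    5  aaddba$cddbddcabddbddaaa  a
    6  abddbddaaaaaddba$cddbddc  c
    7  addba$cddbddcabddbddaaaa  a
    8  ba$cddbddcabddbddaaaaadd  d
    9  bddaaaaaddba$cddbddcabdd  d
   10  bddbddaaaaaddba$cddbddca  a
   11  bddcabddbddaaaaaddba$cdd  d
   12  cabddbddaaaaaddba$cddbdd  d
   13  cddbddcabddbddaaaaaddba$  $
   14  daaaaaddba$cddbddcabddbd  d
   15  dba$cddbddcabddbddaaaaad  d
   16  dbddaaaaaddba$cddbddcabd  d
   17  dbddcabddbddaaaaaddba$cd  d
   18  dcabddbddaaaaaddba$cddbd  d
   19  ddaaaaaddba$cddbddcabddb  b
   20  ddba$cddbddcabddbddaaaaa  a
   21  ddbddaaaaaddba$cddbddcab  b
   22  ddbddcabddbddaaaaaddba$c  c
   23  ddcabddbddaaaaaddba$cddb  b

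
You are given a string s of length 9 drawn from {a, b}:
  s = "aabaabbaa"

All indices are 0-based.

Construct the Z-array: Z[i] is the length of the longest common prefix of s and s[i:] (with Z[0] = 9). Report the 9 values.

Z[0]=9
i=1: outside box; Z[1]=1 grow→box=[1,2)
i=2: outside box; Z[2]=0
i=3: outside box; Z[3]=3 grow→box=[3,6)
i=4: min(r-i=2, Z[1]=1)=1; Z[4]=1
i=5: min(r-i=1, Z[2]=0)=0; Z[5]=0
i=6: outside box; Z[6]=0
i=7: outside box; Z[7]=2 grow→box=[7,9)
i=8: min(r-i=1, Z[1]=1)=1; Z[8]=1

[9, 1, 0, 3, 1, 0, 0, 2, 1]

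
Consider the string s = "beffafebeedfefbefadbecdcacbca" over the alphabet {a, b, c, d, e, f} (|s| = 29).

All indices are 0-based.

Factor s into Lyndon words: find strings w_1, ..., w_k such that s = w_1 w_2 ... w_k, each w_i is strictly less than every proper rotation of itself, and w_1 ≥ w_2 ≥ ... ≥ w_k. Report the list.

["beff", "afebeedfefbef", "adbecdc", "acbc", "a"]

emit factor 1: 'beff' (i=0, period=4)
emit factor 2: 'afebeedfefbef' (i=4, period=13)
emit factor 3: 'adbecdc' (i=17, period=7)
emit factor 4: 'acbc' (i=24, period=4)
emit factor 5: 'a' (i=28, period=1)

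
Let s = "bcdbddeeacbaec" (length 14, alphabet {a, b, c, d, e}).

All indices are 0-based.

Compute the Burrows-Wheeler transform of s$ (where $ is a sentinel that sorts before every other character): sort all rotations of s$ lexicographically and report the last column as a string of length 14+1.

cebc$deabcbdead

rank  rotation         last
    0  $bcdbddeeacbaec  c
    1  acbaec$bcdbddee  e
    2  aec$bcdbddeeacb  b
    3  baec$bcdbddeeac  c
    4  bcdbddeeacbaec$  $
    5  bddeeacbaec$bcd  d
    6  c$bcdbddeeacbae  e
    7  cbaec$bcdbddeea  a
    8  cdbddeeacbaec$b  b
    9  dbddeeacbaec$bc  c
   10  ddeeacbaec$bcdb  b
   11  deeacbaec$bcdbd  d
   12  eacbaec$bcdbdde  e
   13  ec$bcdbddeeacba  a
   14  eeacbaec$bcdbdd  d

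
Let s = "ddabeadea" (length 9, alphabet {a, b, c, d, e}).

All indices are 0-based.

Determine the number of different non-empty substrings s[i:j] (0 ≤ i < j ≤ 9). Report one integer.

sorted suffixes:
  #0 SA[0]=8  'a'
  #1 SA[1]=2  'abeadea'
  #2 SA[2]=5  'adea'
  #3 SA[3]=3  'beadea'
  #4 SA[4]=1  'dabeadea'
  #5 SA[5]=0  'ddabeadea'
  #6 SA[6]=6  'dea'
  #7 SA[7]=7  'ea'
  #8 SA[8]=4  'eadea'

SA = [8, 2, 5, 3, 1, 0, 6, 7, 4]
rank  pair      lcp
   1  s[8:],s[2:]  1  'a'
   2  s[2:],s[5:]  1  'a'
   3  s[5:],s[3:]  0  ''
   4  s[3:],s[1:]  0  ''
   5  s[1:],s[0:]  1  'd'
   6  s[0:],s[6:]  1  'd'
   7  s[6:],s[7:]  0  ''
   8  s[7:],s[4:]  2  'ea'

n(n+1)/2 = 9·10/2 = 45
Σ LCP = 0 + 1 + 1 + 0 + 0 + 1 + 1 + 0 + 2 = 6
distinct = 45 − 6 = 39

39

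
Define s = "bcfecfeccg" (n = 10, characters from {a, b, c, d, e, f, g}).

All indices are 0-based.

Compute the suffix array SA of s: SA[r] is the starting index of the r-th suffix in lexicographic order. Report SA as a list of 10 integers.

[0, 7, 4, 1, 8, 6, 3, 5, 2, 9]

rank→(start, suffix):
  0 → (0, 'bcfecfeccg')
  1 → (7, 'ccg')
  2 → (4, 'cfeccg')
  3 → (1, 'cfecfeccg')
  4 → (8, 'cg')
  5 → (6, 'eccg')
  6 → (3, 'ecfeccg')
  7 → (5, 'feccg')
  8 → (2, 'fecfeccg')
  9 → (9, 'g')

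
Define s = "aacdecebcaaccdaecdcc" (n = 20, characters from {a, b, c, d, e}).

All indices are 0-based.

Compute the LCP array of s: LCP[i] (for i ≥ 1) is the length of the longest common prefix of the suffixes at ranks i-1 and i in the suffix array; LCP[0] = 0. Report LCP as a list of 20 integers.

sorted suffixes:
  #0 SA[0]=9  'aaccdaecdcc'
  #1 SA[1]=0  'aacdecebcaaccdaecdcc'
  #2 SA[2]=10  'accdaecdcc'
  #3 SA[3]=1  'acdecebcaaccdaecdcc'
  #4 SA[4]=14  'aecdcc'
  #5 SA[5]=7  'bcaaccdaecdcc'
  #6 SA[6]=19  'c'
  #7 SA[7]=8  'caaccdaecdcc'
  #8 SA[8]=18  'cc'
  #9 SA[9]=11  'ccdaecdcc'
  #10 SA[10]=12  'cdaecdcc'
  #11 SA[11]=16  'cdcc'
  #12 SA[12]=2  'cdecebcaaccdaecdcc'
  #13 SA[13]=5  'cebcaaccdaecdcc'
  #14 SA[14]=13  'daecdcc'
  #15 SA[15]=17  'dcc'
  #16 SA[16]=3  'decebcaaccdaecdcc'
  #17 SA[17]=6  'ebcaaccdaecdcc'
  #18 SA[18]=15  'ecdcc'
  #19 SA[19]=4  'ecebcaaccdaecdcc'

SA = [9, 0, 10, 1, 14, 7, 19, 8, 18, 11, 12, 16, 2, 5, 13, 17, 3, 6, 15, 4]
i: (SA[i-1],SA[i]) lcp shared
  1: (9,0) 3 'aac'
  2: (0,10) 1 'a'
  3: (10,1) 2 'ac'
  4: (1,14) 1 'a'
  5: (14,7) 0 ''
  6: (7,19) 0 ''
  7: (19,8) 1 'c'
  8: (8,18) 1 'c'
  9: (18,11) 2 'cc'
  10: (11,12) 1 'c'
  11: (12,16) 2 'cd'
  12: (16,2) 2 'cd'
  13: (2,5) 1 'c'
  14: (5,13) 0 ''
  15: (13,17) 1 'd'
  16: (17,3) 1 'd'
  17: (3,6) 0 ''
  18: (6,15) 1 'e'
  19: (15,4) 2 'ec'

[0, 3, 1, 2, 1, 0, 0, 1, 1, 2, 1, 2, 2, 1, 0, 1, 1, 0, 1, 2]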